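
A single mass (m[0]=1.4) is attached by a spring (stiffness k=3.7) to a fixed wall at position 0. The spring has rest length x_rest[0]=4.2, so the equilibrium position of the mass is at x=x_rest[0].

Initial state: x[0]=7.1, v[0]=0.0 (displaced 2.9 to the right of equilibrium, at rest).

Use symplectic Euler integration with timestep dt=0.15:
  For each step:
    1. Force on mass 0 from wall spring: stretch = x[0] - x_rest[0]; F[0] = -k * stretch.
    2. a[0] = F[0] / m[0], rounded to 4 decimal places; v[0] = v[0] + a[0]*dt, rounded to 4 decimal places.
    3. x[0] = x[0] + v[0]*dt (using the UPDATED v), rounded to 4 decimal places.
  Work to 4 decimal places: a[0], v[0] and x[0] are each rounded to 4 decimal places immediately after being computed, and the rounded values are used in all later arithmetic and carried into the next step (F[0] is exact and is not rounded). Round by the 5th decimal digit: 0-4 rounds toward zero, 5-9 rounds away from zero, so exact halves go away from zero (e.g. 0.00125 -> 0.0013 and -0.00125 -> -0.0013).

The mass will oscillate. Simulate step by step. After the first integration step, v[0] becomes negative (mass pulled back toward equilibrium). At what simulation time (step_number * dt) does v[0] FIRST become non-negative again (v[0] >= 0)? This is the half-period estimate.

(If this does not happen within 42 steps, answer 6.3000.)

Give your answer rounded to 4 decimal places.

Step 0: x=[7.1000] v=[0.0000]
Step 1: x=[6.9276] v=[-1.1496]
Step 2: x=[6.5930] v=[-2.2309]
Step 3: x=[6.1161] v=[-3.1796]
Step 4: x=[5.5252] v=[-3.9392]
Step 5: x=[4.8555] v=[-4.4645]
Step 6: x=[4.1468] v=[-4.7244]
Step 7: x=[3.4413] v=[-4.7033]
Step 8: x=[2.7809] v=[-4.4025]
Step 9: x=[2.2049] v=[-3.8399]
Step 10: x=[1.7476] v=[-3.0490]
Step 11: x=[1.4361] v=[-2.0768]
Step 12: x=[1.2889] v=[-0.9811]
Step 13: x=[1.3148] v=[0.1729]
First v>=0 after going negative at step 13, time=1.9500

Answer: 1.9500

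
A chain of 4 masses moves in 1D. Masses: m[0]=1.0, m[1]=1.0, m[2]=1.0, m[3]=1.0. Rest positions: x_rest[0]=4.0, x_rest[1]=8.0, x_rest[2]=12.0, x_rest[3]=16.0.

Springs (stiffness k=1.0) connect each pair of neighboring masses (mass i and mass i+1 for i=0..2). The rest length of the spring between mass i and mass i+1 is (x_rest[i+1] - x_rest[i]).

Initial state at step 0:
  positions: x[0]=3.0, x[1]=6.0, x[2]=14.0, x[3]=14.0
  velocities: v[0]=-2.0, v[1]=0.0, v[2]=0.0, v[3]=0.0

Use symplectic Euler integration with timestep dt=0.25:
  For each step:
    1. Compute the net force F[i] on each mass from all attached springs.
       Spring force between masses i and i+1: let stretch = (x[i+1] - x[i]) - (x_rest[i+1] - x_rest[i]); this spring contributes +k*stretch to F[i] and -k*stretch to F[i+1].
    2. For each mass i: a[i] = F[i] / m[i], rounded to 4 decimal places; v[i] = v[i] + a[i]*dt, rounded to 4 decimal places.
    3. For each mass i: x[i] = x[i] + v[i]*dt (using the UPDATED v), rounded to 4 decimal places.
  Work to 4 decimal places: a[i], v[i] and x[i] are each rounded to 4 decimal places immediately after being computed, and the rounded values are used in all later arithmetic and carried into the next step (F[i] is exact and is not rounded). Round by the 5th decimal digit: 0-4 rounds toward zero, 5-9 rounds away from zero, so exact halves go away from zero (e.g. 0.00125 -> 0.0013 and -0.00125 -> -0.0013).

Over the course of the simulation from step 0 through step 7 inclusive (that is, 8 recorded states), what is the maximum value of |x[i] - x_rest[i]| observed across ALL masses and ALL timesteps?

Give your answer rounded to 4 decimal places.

Step 0: x=[3.0000 6.0000 14.0000 14.0000] v=[-2.0000 0.0000 0.0000 0.0000]
Step 1: x=[2.4375 6.3125 13.5000 14.2500] v=[-2.2500 1.2500 -2.0000 1.0000]
Step 2: x=[1.8672 6.8320 12.5977 14.7031] v=[-2.2813 2.0781 -3.6094 1.8125]
Step 3: x=[1.3572 7.4016 11.4666 15.2747] v=[-2.0401 2.2783 -4.5245 2.2862]
Step 4: x=[0.9750 7.8475 10.3194 15.8583] v=[-1.5290 1.7835 -4.5887 2.3342]
Step 5: x=[0.7723 8.0184 9.3639 16.3457] v=[-0.8109 0.6834 -3.8220 1.9495]
Step 6: x=[0.7725 7.8205 8.7607 16.6467] v=[0.0006 -0.7918 -2.4129 1.2041]
Step 7: x=[0.9632 7.2408 8.5916 16.7049] v=[0.7626 -2.3188 -0.6765 0.2326]
Max displacement = 3.4084

Answer: 3.4084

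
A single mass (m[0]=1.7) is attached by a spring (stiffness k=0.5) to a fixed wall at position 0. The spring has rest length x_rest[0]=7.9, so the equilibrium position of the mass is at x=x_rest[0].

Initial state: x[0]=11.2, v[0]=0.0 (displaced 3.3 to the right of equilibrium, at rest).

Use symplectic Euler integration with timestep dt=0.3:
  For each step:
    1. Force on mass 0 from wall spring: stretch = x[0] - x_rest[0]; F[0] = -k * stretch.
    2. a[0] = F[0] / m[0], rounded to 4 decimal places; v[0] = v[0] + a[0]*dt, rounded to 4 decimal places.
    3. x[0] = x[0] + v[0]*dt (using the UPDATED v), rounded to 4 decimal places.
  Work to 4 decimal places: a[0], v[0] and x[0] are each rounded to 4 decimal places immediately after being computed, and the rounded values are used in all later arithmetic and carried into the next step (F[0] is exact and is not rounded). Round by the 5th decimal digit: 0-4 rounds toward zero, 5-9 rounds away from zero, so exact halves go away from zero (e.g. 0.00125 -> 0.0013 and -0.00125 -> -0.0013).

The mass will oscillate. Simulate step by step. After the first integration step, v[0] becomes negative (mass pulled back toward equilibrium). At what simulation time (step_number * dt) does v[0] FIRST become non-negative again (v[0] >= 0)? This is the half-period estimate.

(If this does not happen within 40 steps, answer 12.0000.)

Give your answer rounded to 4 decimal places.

Answer: 6.0000

Derivation:
Step 0: x=[11.2000] v=[0.0000]
Step 1: x=[11.1126] v=[-0.2912]
Step 2: x=[10.9402] v=[-0.5747]
Step 3: x=[10.6873] v=[-0.8430]
Step 4: x=[10.3606] v=[-1.0889]
Step 5: x=[9.9688] v=[-1.3060]
Step 6: x=[9.5222] v=[-1.4886]
Step 7: x=[9.0327] v=[-1.6317]
Step 8: x=[8.5132] v=[-1.7316]
Step 9: x=[7.9775] v=[-1.7857]
Step 10: x=[7.4398] v=[-1.7925]
Step 11: x=[6.9142] v=[-1.7519]
Step 12: x=[6.4147] v=[-1.6649]
Step 13: x=[5.9546] v=[-1.5338]
Step 14: x=[5.5460] v=[-1.3621]
Step 15: x=[5.1997] v=[-1.1544]
Step 16: x=[4.9249] v=[-0.9161]
Step 17: x=[4.7288] v=[-0.6536]
Step 18: x=[4.6167] v=[-0.3738]
Step 19: x=[4.5915] v=[-0.0841]
Step 20: x=[4.6538] v=[0.2078]
First v>=0 after going negative at step 20, time=6.0000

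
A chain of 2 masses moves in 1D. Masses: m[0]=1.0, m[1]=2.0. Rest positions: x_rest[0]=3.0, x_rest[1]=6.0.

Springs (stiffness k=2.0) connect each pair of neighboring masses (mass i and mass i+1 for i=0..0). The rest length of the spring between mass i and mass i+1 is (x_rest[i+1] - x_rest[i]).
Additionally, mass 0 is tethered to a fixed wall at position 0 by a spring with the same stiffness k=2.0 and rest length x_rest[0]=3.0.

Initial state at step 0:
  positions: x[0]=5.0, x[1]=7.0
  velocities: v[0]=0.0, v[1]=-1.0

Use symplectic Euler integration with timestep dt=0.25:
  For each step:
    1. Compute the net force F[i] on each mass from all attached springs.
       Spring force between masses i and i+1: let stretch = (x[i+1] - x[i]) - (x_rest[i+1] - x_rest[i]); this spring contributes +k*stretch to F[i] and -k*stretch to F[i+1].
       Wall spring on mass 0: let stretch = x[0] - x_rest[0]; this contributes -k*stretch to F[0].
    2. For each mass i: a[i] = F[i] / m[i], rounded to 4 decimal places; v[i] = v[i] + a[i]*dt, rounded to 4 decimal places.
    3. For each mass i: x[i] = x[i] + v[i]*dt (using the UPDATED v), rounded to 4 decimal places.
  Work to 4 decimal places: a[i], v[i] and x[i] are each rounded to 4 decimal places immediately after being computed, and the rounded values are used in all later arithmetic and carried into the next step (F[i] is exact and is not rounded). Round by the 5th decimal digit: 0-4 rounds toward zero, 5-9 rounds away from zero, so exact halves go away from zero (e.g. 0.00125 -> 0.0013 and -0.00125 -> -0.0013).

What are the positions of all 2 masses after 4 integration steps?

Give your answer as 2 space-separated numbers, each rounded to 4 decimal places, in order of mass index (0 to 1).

Answer: 2.3233 6.4084

Derivation:
Step 0: x=[5.0000 7.0000] v=[0.0000 -1.0000]
Step 1: x=[4.6250 6.8125] v=[-1.5000 -0.7500]
Step 2: x=[3.9453 6.6758] v=[-2.7188 -0.5469]
Step 3: x=[3.1138 6.5559] v=[-3.3262 -0.4795]
Step 4: x=[2.3233 6.4084] v=[-3.1621 -0.5900]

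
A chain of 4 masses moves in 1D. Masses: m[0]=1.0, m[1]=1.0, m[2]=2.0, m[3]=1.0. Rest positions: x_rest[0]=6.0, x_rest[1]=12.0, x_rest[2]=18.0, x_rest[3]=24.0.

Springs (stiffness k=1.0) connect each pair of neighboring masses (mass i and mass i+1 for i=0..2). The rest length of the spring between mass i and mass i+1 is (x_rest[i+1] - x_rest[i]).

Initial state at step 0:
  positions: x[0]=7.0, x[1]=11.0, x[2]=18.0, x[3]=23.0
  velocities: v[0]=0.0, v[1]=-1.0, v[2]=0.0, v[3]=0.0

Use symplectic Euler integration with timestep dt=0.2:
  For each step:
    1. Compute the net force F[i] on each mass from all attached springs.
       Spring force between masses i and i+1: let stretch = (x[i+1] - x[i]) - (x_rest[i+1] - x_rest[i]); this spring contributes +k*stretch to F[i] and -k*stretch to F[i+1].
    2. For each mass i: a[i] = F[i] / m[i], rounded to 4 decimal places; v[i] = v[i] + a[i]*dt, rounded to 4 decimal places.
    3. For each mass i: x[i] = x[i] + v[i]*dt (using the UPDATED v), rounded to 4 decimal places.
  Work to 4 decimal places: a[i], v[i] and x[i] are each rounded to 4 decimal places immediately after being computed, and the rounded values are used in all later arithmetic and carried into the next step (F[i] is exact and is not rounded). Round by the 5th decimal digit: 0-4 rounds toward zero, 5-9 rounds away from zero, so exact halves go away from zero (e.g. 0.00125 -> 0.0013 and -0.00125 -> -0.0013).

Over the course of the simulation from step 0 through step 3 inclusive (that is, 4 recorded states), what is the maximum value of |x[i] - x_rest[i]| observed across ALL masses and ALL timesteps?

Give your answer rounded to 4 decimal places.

Step 0: x=[7.0000 11.0000 18.0000 23.0000] v=[0.0000 -1.0000 0.0000 0.0000]
Step 1: x=[6.9200 10.9200 17.9600 23.0400] v=[-0.4000 -0.4000 -0.2000 0.2000]
Step 2: x=[6.7600 10.9616 17.8808 23.1168] v=[-0.8000 0.2080 -0.3960 0.3840]
Step 3: x=[6.5281 11.1119 17.7679 23.2242] v=[-1.1597 0.7515 -0.5643 0.5368]
Max displacement = 1.0800

Answer: 1.0800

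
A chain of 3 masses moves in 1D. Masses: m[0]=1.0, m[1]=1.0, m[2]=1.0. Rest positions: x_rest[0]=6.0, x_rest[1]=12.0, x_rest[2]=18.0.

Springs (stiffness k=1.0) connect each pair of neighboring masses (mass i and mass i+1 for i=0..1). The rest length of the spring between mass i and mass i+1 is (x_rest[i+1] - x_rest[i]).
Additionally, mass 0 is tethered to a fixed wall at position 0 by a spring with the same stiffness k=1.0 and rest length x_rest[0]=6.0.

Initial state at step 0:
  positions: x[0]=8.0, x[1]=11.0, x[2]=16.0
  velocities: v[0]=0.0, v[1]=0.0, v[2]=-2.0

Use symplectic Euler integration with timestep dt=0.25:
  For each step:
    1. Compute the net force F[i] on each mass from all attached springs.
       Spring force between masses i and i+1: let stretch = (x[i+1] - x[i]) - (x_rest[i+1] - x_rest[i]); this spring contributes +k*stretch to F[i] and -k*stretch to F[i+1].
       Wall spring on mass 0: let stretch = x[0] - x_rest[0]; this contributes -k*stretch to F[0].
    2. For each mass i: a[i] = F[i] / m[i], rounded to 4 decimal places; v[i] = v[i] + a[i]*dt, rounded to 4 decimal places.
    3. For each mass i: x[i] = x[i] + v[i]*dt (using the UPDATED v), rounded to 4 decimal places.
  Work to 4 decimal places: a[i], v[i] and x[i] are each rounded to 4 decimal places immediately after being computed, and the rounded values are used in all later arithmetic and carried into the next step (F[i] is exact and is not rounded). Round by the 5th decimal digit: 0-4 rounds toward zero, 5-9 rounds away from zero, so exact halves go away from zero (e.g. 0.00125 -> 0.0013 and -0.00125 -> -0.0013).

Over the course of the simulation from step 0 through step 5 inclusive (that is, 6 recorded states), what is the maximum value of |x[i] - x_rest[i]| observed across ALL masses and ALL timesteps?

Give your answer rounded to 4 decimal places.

Answer: 3.0415

Derivation:
Step 0: x=[8.0000 11.0000 16.0000] v=[0.0000 0.0000 -2.0000]
Step 1: x=[7.6875 11.1250 15.5625] v=[-1.2500 0.5000 -1.7500]
Step 2: x=[7.1094 11.3125 15.2227] v=[-2.3125 0.7500 -1.3594]
Step 3: x=[6.3496 11.4817 15.0135] v=[-3.0391 0.6768 -0.8370]
Step 4: x=[5.5137 11.5509 14.9585] v=[-3.3435 0.2767 -0.2200]
Step 5: x=[4.7106 11.4557 15.0655] v=[-3.2126 -0.3807 0.4281]
Max displacement = 3.0415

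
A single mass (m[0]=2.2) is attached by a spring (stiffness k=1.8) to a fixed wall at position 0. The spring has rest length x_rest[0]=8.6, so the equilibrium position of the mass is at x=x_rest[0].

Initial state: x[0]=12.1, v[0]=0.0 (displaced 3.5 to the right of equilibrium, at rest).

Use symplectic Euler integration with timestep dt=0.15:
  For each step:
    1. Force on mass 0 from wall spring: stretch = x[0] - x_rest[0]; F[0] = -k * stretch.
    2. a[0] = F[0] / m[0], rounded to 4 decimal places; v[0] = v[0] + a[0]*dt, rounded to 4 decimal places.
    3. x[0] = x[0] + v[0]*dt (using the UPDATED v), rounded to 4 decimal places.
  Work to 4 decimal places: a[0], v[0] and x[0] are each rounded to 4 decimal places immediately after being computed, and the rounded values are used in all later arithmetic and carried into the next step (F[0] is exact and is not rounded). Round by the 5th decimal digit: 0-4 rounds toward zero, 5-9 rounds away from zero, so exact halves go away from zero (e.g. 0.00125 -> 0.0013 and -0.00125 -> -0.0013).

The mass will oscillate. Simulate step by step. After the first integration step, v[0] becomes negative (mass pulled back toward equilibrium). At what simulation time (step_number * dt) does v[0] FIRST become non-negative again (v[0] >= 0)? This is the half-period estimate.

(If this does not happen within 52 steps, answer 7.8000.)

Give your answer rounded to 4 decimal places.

Step 0: x=[12.1000] v=[0.0000]
Step 1: x=[12.0356] v=[-0.4295]
Step 2: x=[11.9079] v=[-0.8511]
Step 3: x=[11.7193] v=[-1.2571]
Step 4: x=[11.4733] v=[-1.6399]
Step 5: x=[11.1744] v=[-1.9925]
Step 6: x=[10.8281] v=[-2.3084]
Step 7: x=[10.4408] v=[-2.5819]
Step 8: x=[10.0196] v=[-2.8078]
Step 9: x=[9.5723] v=[-2.9820]
Step 10: x=[9.1071] v=[-3.1013]
Step 11: x=[8.6326] v=[-3.1635]
Step 12: x=[8.1575] v=[-3.1675]
Step 13: x=[7.6905] v=[-3.1132]
Step 14: x=[7.2403] v=[-3.0016]
Step 15: x=[6.8151] v=[-2.8347]
Step 16: x=[6.4228] v=[-2.6156]
Step 17: x=[6.0705] v=[-2.3484]
Step 18: x=[5.7648] v=[-2.0380]
Step 19: x=[5.5113] v=[-1.6900]
Step 20: x=[5.3147] v=[-1.3109]
Step 21: x=[5.1785] v=[-0.9077]
Step 22: x=[5.1053] v=[-0.4878]
Step 23: x=[5.0965] v=[-0.0589]
Step 24: x=[5.1522] v=[0.3711]
First v>=0 after going negative at step 24, time=3.6000

Answer: 3.6000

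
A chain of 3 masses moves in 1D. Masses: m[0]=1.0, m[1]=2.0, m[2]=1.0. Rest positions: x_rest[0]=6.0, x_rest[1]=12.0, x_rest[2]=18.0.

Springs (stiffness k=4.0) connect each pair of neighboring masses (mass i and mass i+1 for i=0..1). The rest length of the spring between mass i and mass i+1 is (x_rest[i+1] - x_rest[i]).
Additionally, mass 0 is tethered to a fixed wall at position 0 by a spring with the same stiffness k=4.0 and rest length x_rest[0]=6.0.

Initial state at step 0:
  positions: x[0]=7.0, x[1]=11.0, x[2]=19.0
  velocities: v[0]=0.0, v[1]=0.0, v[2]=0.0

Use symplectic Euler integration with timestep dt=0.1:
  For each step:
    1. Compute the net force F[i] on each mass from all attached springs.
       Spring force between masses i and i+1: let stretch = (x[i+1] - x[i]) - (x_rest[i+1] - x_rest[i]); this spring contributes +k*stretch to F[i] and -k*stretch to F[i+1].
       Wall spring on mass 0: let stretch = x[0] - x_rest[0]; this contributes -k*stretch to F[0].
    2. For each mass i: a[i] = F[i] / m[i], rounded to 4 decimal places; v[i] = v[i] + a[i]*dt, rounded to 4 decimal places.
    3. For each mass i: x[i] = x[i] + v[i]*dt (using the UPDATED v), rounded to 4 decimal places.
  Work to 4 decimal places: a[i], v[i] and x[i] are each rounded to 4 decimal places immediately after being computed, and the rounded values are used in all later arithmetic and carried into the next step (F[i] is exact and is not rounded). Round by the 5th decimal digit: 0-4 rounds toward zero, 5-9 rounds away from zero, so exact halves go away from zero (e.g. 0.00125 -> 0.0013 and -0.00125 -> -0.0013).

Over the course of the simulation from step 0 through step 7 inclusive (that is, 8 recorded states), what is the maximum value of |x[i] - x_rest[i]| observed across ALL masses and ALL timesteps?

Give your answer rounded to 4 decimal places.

Step 0: x=[7.0000 11.0000 19.0000] v=[0.0000 0.0000 0.0000]
Step 1: x=[6.8800 11.0800 18.9200] v=[-1.2000 0.8000 -0.8000]
Step 2: x=[6.6528 11.2328 18.7664] v=[-2.2720 1.5280 -1.5360]
Step 3: x=[6.3427 11.4447 18.5515] v=[-3.1011 2.1187 -2.1494]
Step 4: x=[5.9830 11.6967 18.2923] v=[-3.5974 2.5197 -2.5921]
Step 5: x=[5.6125 11.9663 18.0093] v=[-3.7051 2.6961 -2.8303]
Step 6: x=[5.2716 12.2297 17.7246] v=[-3.4086 2.6339 -2.8475]
Step 7: x=[4.9982 12.4638 17.4601] v=[-2.7340 2.3413 -2.6455]
Max displacement = 1.0018

Answer: 1.0018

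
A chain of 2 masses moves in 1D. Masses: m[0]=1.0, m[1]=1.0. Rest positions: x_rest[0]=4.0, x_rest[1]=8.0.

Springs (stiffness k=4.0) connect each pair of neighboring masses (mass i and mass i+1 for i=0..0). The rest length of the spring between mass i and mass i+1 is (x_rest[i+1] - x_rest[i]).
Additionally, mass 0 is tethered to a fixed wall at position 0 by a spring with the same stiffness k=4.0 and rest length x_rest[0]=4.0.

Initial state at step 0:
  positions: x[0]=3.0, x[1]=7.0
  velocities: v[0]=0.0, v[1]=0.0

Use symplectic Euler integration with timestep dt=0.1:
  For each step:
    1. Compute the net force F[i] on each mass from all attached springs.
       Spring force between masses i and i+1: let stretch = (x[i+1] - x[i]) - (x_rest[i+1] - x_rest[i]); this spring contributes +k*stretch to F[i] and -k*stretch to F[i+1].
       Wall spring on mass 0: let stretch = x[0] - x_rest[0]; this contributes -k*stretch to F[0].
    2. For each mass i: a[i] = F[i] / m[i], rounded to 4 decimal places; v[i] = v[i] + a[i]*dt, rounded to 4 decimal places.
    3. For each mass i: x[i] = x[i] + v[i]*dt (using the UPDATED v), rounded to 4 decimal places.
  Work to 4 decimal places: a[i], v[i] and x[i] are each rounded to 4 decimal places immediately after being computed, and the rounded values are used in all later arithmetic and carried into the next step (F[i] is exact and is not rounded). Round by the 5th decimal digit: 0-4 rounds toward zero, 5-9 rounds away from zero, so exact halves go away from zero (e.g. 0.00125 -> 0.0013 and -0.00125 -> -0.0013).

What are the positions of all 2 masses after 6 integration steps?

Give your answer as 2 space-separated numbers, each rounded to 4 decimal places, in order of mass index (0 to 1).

Answer: 3.6415 7.0968

Derivation:
Step 0: x=[3.0000 7.0000] v=[0.0000 0.0000]
Step 1: x=[3.0400 7.0000] v=[0.4000 0.0000]
Step 2: x=[3.1168 7.0016] v=[0.7680 0.0160]
Step 3: x=[3.2243 7.0078] v=[1.0752 0.0621]
Step 4: x=[3.3542 7.0227] v=[1.2989 0.1487]
Step 5: x=[3.4967 7.0508] v=[1.4246 0.2813]
Step 6: x=[3.6415 7.0968] v=[1.4476 0.4597]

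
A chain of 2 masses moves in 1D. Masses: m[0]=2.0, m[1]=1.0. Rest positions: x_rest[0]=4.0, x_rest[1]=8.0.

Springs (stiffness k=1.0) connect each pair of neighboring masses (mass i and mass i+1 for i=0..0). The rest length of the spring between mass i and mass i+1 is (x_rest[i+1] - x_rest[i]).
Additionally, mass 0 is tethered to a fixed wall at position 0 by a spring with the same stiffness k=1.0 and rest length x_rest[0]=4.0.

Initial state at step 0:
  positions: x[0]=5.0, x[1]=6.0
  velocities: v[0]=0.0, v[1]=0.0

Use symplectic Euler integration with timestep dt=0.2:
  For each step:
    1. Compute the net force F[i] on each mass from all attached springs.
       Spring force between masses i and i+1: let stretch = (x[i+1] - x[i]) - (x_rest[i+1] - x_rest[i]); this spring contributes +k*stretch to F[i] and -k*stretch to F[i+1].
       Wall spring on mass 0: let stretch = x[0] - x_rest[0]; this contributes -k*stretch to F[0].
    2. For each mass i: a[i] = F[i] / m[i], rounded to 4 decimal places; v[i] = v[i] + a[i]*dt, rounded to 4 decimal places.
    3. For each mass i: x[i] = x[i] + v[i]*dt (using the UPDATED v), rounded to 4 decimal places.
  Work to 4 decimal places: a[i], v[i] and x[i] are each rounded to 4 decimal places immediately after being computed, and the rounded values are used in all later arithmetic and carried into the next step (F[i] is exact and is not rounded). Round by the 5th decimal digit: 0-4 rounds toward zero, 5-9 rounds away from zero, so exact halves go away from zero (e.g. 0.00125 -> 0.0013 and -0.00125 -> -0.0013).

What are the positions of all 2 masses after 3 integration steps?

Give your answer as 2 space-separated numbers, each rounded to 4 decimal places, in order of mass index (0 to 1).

Answer: 4.5476 6.6805

Derivation:
Step 0: x=[5.0000 6.0000] v=[0.0000 0.0000]
Step 1: x=[4.9200 6.1200] v=[-0.4000 0.6000]
Step 2: x=[4.7656 6.3520] v=[-0.7720 1.1600]
Step 3: x=[4.5476 6.6805] v=[-1.0899 1.6427]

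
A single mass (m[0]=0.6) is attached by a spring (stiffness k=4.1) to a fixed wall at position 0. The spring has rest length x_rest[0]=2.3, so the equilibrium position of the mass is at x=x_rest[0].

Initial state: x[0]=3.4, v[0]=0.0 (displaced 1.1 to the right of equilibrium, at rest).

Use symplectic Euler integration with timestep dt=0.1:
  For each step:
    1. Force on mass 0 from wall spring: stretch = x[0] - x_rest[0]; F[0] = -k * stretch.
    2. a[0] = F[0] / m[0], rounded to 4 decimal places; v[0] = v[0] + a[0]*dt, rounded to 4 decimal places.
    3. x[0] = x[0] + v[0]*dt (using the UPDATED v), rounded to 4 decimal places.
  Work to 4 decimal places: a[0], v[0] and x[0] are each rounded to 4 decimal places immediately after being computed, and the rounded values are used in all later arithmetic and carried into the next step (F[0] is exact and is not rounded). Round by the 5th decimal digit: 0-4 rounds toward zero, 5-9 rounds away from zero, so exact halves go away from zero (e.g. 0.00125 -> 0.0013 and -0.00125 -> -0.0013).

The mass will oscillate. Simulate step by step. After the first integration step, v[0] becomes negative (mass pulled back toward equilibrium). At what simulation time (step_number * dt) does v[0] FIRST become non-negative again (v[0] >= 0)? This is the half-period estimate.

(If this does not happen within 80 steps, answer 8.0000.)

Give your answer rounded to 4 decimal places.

Step 0: x=[3.4000] v=[0.0000]
Step 1: x=[3.3248] v=[-0.7517]
Step 2: x=[3.1796] v=[-1.4520]
Step 3: x=[2.9743] v=[-2.0531]
Step 4: x=[2.7229] v=[-2.5139]
Step 5: x=[2.4426] v=[-2.8029]
Step 6: x=[2.1526] v=[-2.9003]
Step 7: x=[1.8726] v=[-2.7996]
Step 8: x=[1.6219] v=[-2.5075]
Step 9: x=[1.4175] v=[-2.0441]
Step 10: x=[1.2734] v=[-1.4411]
Step 11: x=[1.1994] v=[-0.7396]
Step 12: x=[1.2007] v=[0.0125]
First v>=0 after going negative at step 12, time=1.2000

Answer: 1.2000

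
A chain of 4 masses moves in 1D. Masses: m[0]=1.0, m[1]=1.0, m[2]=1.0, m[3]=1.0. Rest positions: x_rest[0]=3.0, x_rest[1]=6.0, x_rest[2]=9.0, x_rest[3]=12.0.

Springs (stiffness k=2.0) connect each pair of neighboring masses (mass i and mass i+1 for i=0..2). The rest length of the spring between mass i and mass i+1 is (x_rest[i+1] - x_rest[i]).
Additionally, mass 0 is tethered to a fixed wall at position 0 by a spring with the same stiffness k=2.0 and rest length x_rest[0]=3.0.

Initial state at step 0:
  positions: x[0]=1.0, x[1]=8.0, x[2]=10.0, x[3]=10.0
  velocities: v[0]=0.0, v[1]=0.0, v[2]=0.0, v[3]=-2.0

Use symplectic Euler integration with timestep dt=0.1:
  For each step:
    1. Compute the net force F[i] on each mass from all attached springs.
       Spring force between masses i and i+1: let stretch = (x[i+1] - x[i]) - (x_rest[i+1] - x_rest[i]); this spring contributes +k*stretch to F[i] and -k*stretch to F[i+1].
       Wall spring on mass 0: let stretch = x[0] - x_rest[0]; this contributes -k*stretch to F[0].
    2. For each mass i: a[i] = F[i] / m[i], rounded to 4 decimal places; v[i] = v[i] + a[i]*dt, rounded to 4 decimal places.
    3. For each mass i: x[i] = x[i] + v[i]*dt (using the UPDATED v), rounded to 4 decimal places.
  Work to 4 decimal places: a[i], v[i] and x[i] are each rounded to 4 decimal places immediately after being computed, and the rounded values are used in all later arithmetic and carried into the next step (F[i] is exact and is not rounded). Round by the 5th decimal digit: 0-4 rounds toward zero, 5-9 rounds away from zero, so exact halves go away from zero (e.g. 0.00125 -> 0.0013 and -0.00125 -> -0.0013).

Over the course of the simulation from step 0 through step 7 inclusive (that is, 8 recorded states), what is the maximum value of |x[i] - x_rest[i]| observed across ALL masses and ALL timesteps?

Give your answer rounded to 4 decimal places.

Answer: 2.2341

Derivation:
Step 0: x=[1.0000 8.0000 10.0000 10.0000] v=[0.0000 0.0000 0.0000 -2.0000]
Step 1: x=[1.1200 7.9000 9.9600 9.8600] v=[1.2000 -1.0000 -0.4000 -1.4000]
Step 2: x=[1.3532 7.7056 9.8768 9.7820] v=[2.3320 -1.9440 -0.8320 -0.7800]
Step 3: x=[1.6864 7.4276 9.7483 9.7659] v=[3.3318 -2.7802 -1.2852 -0.1610]
Step 4: x=[2.1007 7.0812 9.5737 9.8095] v=[4.1428 -3.4643 -1.7458 0.4355]
Step 5: x=[2.5726 6.6850 9.3540 9.9083] v=[4.7188 -3.9619 -2.1971 0.9883]
Step 6: x=[3.0753 6.2599 9.0920 10.0560] v=[5.0268 -4.2506 -2.6200 1.4774]
Step 7: x=[3.5802 5.8278 8.7926 10.2445] v=[5.0487 -4.3211 -2.9936 1.8846]
Max displacement = 2.2341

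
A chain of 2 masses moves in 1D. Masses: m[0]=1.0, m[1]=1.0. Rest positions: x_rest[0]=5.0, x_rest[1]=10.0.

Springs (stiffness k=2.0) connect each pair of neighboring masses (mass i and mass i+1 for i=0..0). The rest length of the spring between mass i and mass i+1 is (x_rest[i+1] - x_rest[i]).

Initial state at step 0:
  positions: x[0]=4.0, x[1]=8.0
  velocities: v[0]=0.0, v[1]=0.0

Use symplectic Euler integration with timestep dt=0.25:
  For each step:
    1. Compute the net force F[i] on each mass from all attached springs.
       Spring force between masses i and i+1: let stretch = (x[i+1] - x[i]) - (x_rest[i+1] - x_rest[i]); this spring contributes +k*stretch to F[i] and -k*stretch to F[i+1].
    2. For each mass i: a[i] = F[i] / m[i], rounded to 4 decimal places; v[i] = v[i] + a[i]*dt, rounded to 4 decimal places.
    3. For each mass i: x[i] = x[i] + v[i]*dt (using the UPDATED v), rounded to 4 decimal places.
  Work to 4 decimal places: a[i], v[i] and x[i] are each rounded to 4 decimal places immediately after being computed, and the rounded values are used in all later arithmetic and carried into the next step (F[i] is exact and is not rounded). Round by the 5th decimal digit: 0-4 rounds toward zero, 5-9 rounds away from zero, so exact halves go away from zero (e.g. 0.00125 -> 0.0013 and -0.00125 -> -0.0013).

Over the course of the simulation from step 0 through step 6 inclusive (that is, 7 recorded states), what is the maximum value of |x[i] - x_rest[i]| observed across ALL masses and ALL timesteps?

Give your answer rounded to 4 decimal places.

Answer: 2.0110

Derivation:
Step 0: x=[4.0000 8.0000] v=[0.0000 0.0000]
Step 1: x=[3.8750 8.1250] v=[-0.5000 0.5000]
Step 2: x=[3.6563 8.3438] v=[-0.8750 0.8750]
Step 3: x=[3.3985 8.6016] v=[-1.0313 1.0313]
Step 4: x=[3.1661 8.8341] v=[-0.9298 0.9298]
Step 5: x=[3.0172 8.9831] v=[-0.5958 0.5958]
Step 6: x=[2.9890 9.0113] v=[-0.1129 0.1129]
Max displacement = 2.0110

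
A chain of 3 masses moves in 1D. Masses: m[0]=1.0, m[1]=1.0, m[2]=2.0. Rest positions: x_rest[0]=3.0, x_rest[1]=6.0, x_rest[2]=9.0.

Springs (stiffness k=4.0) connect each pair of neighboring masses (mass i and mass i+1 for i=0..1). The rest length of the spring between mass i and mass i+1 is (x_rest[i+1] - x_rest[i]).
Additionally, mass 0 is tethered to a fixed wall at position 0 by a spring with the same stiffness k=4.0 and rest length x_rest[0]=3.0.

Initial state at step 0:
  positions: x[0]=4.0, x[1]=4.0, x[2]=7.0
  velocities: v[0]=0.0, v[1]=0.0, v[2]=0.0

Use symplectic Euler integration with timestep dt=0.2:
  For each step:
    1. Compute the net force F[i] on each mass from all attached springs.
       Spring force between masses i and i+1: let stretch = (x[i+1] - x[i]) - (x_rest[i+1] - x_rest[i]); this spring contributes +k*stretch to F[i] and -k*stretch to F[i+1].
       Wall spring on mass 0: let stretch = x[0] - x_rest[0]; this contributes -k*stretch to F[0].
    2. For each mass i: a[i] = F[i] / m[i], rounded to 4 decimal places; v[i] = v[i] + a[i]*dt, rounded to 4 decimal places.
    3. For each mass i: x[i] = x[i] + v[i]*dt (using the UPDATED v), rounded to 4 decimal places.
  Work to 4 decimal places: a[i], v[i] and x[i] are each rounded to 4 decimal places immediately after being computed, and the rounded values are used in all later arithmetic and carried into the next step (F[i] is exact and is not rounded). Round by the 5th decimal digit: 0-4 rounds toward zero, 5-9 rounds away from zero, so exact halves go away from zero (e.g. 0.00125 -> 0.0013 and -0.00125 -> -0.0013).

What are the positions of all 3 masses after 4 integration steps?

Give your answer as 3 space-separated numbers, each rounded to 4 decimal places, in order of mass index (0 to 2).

Step 0: x=[4.0000 4.0000 7.0000] v=[0.0000 0.0000 0.0000]
Step 1: x=[3.3600 4.4800 7.0000] v=[-3.2000 2.4000 0.0000]
Step 2: x=[2.3616 5.1840 7.0384] v=[-4.9920 3.5200 0.1920]
Step 3: x=[1.4369 5.7331 7.1684] v=[-4.6234 2.7456 0.6502]
Step 4: x=[0.9697 5.8245 7.4236] v=[-2.3360 0.4569 1.2761]

Answer: 0.9697 5.8245 7.4236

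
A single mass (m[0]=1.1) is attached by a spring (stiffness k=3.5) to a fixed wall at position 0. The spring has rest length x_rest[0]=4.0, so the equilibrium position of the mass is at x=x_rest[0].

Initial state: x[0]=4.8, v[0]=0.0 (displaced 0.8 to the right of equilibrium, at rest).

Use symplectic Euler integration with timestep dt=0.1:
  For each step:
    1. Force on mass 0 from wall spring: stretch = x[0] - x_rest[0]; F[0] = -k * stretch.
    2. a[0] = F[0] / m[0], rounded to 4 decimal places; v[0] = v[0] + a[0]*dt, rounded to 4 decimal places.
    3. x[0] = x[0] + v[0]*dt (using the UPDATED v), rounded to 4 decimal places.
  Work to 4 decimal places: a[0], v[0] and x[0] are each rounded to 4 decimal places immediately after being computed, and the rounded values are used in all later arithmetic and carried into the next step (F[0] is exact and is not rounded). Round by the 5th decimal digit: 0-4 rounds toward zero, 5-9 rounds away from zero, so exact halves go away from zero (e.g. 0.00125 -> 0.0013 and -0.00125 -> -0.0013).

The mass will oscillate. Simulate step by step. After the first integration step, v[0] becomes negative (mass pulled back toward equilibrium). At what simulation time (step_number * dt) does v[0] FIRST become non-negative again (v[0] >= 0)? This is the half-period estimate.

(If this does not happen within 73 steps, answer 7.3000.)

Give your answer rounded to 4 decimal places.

Answer: 1.8000

Derivation:
Step 0: x=[4.8000] v=[0.0000]
Step 1: x=[4.7745] v=[-0.2546]
Step 2: x=[4.7244] v=[-0.5010]
Step 3: x=[4.6513] v=[-0.7315]
Step 4: x=[4.5574] v=[-0.9387]
Step 5: x=[4.4458] v=[-1.1161]
Step 6: x=[4.3200] v=[-1.2580]
Step 7: x=[4.1840] v=[-1.3598]
Step 8: x=[4.0422] v=[-1.4184]
Step 9: x=[3.8990] v=[-1.4318]
Step 10: x=[3.7590] v=[-1.3997]
Step 11: x=[3.6267] v=[-1.3230]
Step 12: x=[3.5063] v=[-1.2042]
Step 13: x=[3.4016] v=[-1.0471]
Step 14: x=[3.3159] v=[-0.8567]
Step 15: x=[3.2520] v=[-0.6390]
Step 16: x=[3.2119] v=[-0.4010]
Step 17: x=[3.1969] v=[-0.1502]
Step 18: x=[3.2074] v=[0.1053]
First v>=0 after going negative at step 18, time=1.8000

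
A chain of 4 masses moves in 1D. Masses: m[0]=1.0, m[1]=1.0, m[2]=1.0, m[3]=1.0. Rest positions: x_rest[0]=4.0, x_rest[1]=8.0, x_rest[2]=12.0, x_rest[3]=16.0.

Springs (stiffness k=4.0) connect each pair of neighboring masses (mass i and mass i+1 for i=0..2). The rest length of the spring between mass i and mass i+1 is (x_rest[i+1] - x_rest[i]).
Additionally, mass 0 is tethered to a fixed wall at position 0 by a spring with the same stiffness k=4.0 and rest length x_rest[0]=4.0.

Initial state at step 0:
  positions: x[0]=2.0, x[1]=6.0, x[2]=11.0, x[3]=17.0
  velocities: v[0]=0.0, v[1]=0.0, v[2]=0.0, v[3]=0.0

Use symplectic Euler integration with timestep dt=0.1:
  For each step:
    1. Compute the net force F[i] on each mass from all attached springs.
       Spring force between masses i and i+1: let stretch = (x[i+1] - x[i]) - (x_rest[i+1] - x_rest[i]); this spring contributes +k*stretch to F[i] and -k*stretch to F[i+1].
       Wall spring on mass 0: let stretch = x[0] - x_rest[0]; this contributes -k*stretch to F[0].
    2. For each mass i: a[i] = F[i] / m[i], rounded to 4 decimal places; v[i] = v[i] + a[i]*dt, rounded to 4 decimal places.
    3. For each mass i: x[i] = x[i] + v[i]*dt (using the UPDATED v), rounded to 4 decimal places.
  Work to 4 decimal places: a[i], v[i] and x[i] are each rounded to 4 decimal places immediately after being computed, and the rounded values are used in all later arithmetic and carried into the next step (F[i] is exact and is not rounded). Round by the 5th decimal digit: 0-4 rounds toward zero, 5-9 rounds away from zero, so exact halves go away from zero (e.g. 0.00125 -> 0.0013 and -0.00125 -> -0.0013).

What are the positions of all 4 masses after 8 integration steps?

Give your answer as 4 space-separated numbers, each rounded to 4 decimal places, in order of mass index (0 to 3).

Answer: 4.0533 7.5779 11.6879 14.9695

Derivation:
Step 0: x=[2.0000 6.0000 11.0000 17.0000] v=[0.0000 0.0000 0.0000 0.0000]
Step 1: x=[2.0800 6.0400 11.0400 16.9200] v=[0.8000 0.4000 0.4000 -0.8000]
Step 2: x=[2.2352 6.1216 11.1152 16.7648] v=[1.5520 0.8160 0.7520 -1.5520]
Step 3: x=[2.4565 6.2475 11.2166 16.5436] v=[2.2125 1.2589 1.0144 -2.2118]
Step 4: x=[2.7311 6.4205 11.3324 16.2693] v=[2.7463 1.7301 1.1576 -2.7426]
Step 5: x=[3.0441 6.6424 11.4492 15.9576] v=[3.1296 2.2191 1.1676 -3.1174]
Step 6: x=[3.3792 6.9127 11.5540 15.6255] v=[3.3513 2.7025 1.0482 -3.3208]
Step 7: x=[3.7205 7.2273 11.6360 15.2906] v=[3.4130 3.1456 0.8203 -3.3494]
Step 8: x=[4.0533 7.5779 11.6879 14.9695] v=[3.3275 3.5064 0.5187 -3.2112]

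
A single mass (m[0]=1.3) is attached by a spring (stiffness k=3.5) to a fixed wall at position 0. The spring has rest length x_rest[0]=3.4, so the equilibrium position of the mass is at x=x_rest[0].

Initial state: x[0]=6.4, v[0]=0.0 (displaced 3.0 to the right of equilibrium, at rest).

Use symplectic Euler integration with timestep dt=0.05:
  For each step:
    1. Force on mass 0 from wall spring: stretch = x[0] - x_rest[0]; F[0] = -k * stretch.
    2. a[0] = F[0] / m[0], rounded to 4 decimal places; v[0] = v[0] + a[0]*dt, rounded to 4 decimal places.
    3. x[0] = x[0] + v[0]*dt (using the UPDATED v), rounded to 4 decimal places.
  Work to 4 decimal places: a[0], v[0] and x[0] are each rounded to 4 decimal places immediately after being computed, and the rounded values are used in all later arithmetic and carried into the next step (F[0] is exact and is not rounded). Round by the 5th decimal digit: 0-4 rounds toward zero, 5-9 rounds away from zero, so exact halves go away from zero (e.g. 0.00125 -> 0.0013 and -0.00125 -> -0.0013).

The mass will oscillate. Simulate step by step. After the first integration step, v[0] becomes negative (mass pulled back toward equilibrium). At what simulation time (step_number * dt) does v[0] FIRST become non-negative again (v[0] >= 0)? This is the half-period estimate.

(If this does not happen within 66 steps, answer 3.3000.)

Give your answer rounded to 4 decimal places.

Step 0: x=[6.4000] v=[0.0000]
Step 1: x=[6.3798] v=[-0.4038]
Step 2: x=[6.3396] v=[-0.8049]
Step 3: x=[6.2796] v=[-1.2006]
Step 4: x=[6.2002] v=[-1.5882]
Step 5: x=[6.1019] v=[-1.9652]
Step 6: x=[5.9855] v=[-2.3289]
Step 7: x=[5.8517] v=[-2.6770]
Step 8: x=[5.7014] v=[-3.0070]
Step 9: x=[5.5356] v=[-3.3168]
Step 10: x=[5.3554] v=[-3.6043]
Step 11: x=[5.1620] v=[-3.8675]
Step 12: x=[4.9568] v=[-4.1047]
Step 13: x=[4.7411] v=[-4.3143]
Step 14: x=[4.5164] v=[-4.4948]
Step 15: x=[4.2841] v=[-4.6451]
Step 16: x=[4.0459] v=[-4.7641]
Step 17: x=[3.8033] v=[-4.8511]
Step 18: x=[3.5580] v=[-4.9054]
Step 19: x=[3.3117] v=[-4.9267]
Step 20: x=[3.0660] v=[-4.9148]
Step 21: x=[2.8225] v=[-4.8698]
Step 22: x=[2.5829] v=[-4.7921]
Step 23: x=[2.3488] v=[-4.6821]
Step 24: x=[2.1218] v=[-4.5406]
Step 25: x=[1.9034] v=[-4.3685]
Step 26: x=[1.6951] v=[-4.1670]
Step 27: x=[1.4982] v=[-3.9375]
Step 28: x=[1.3141] v=[-3.6815]
Step 29: x=[1.1441] v=[-3.4007]
Step 30: x=[0.9893] v=[-3.0970]
Step 31: x=[0.8507] v=[-2.7725]
Step 32: x=[0.7292] v=[-2.4293]
Step 33: x=[0.6257] v=[-2.0698]
Step 34: x=[0.5409] v=[-1.6963]
Step 35: x=[0.4753] v=[-1.3114]
Step 36: x=[0.4294] v=[-0.9177]
Step 37: x=[0.4035] v=[-0.5178]
Step 38: x=[0.3978] v=[-0.1144]
Step 39: x=[0.4123] v=[0.2897]
First v>=0 after going negative at step 39, time=1.9500

Answer: 1.9500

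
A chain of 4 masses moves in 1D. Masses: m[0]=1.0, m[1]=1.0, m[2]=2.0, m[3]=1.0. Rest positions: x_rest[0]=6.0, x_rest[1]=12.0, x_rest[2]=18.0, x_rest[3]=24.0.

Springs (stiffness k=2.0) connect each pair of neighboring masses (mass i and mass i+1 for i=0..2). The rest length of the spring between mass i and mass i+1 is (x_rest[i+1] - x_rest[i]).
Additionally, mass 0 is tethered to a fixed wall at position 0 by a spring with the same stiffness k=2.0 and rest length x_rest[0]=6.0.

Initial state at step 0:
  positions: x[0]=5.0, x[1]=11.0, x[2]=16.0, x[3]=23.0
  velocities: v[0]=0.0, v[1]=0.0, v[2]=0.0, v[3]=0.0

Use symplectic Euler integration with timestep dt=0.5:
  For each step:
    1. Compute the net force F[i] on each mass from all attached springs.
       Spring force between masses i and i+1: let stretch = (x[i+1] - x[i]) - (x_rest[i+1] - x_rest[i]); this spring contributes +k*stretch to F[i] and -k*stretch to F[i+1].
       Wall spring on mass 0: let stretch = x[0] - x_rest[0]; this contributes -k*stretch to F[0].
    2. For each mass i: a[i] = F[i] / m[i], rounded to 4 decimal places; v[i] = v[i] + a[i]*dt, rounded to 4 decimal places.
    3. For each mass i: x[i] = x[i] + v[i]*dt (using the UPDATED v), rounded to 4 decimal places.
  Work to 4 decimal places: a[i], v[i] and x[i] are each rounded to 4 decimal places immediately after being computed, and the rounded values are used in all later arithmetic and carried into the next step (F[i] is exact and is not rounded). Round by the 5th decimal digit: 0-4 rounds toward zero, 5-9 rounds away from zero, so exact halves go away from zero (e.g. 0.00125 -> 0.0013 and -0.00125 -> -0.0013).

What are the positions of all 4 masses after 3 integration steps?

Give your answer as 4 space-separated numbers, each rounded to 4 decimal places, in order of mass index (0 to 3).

Answer: 5.5000 11.3750 17.1250 22.0000

Derivation:
Step 0: x=[5.0000 11.0000 16.0000 23.0000] v=[0.0000 0.0000 0.0000 0.0000]
Step 1: x=[5.5000 10.5000 16.5000 22.5000] v=[1.0000 -1.0000 1.0000 -1.0000]
Step 2: x=[5.7500 10.5000 17.0000 22.0000] v=[0.5000 0.0000 1.0000 -1.0000]
Step 3: x=[5.5000 11.3750 17.1250 22.0000] v=[-0.5000 1.7500 0.2500 0.0000]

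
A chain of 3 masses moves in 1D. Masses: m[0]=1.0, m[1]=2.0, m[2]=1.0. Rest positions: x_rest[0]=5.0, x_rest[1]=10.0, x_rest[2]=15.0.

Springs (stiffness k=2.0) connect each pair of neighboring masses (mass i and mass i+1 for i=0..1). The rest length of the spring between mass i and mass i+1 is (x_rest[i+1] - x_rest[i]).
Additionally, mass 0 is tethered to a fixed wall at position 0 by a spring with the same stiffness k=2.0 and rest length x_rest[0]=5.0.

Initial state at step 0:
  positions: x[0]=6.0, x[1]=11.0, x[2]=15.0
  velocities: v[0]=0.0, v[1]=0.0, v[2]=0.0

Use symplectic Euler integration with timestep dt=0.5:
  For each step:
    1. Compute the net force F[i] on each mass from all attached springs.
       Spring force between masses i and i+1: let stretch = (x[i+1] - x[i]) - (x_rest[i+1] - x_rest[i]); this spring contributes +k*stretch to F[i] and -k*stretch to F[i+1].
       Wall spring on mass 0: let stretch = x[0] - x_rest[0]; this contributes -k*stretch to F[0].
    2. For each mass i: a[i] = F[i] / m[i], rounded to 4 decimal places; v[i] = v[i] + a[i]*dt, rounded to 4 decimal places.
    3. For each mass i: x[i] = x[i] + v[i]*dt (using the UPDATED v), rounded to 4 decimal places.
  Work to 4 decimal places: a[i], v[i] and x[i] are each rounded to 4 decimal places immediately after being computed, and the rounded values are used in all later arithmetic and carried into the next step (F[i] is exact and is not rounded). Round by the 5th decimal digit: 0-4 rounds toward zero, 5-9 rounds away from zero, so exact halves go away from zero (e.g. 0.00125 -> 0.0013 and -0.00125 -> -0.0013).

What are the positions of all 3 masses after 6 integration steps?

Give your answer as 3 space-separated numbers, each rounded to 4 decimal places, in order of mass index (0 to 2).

Step 0: x=[6.0000 11.0000 15.0000] v=[0.0000 0.0000 0.0000]
Step 1: x=[5.5000 10.7500 15.5000] v=[-1.0000 -0.5000 1.0000]
Step 2: x=[4.8750 10.3750 16.1250] v=[-1.2500 -0.7500 1.2500]
Step 3: x=[4.5625 10.0625 16.3750] v=[-0.6250 -0.6250 0.5000]
Step 4: x=[4.7188 9.9531 15.9688] v=[0.3125 -0.2188 -0.8125]
Step 5: x=[5.1328 10.0391 15.0547] v=[0.8280 0.1719 -1.8282]
Step 6: x=[5.4336 10.1524 14.1328] v=[0.6015 0.2266 -1.8438]

Answer: 5.4336 10.1524 14.1328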